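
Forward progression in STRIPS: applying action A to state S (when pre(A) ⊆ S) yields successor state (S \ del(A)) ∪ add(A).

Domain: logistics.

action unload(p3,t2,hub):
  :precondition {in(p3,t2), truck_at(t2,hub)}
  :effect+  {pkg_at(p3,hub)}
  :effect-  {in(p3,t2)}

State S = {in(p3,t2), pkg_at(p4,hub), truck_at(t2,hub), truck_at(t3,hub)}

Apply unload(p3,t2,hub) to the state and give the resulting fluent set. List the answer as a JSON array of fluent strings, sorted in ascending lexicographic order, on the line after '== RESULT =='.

Compute (S \ del) ∪ add:
  pre ⊆ S: {in(p3,t2), truck_at(t2,hub)} ⊆ S  — applicable
  S \ del = {pkg_at(p4,hub), truck_at(t2,hub), truck_at(t3,hub)}
  ∪ add   = {pkg_at(p3,hub), pkg_at(p4,hub), truck_at(t2,hub), truck_at(t3,hub)}

== RESULT ==
["pkg_at(p3,hub)", "pkg_at(p4,hub)", "truck_at(t2,hub)", "truck_at(t3,hub)"]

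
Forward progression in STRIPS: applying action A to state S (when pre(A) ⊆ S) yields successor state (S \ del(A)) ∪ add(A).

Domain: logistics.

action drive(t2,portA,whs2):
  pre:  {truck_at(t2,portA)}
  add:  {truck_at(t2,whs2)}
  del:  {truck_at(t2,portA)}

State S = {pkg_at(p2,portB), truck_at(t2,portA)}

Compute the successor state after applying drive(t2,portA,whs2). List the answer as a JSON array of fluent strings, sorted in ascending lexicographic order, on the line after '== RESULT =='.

Compute (S \ del) ∪ add:
  pre ⊆ S: {truck_at(t2,portA)} ⊆ S  — applicable
  S \ del = {pkg_at(p2,portB)}
  ∪ add   = {pkg_at(p2,portB), truck_at(t2,whs2)}

== RESULT ==
["pkg_at(p2,portB)", "truck_at(t2,whs2)"]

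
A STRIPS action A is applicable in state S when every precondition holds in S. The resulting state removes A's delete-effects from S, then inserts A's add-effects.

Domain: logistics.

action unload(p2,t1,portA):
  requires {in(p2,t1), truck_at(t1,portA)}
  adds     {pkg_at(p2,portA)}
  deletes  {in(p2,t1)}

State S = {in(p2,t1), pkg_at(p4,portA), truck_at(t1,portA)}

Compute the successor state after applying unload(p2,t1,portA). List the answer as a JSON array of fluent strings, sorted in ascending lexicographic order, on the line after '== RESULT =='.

Compute (S \ del) ∪ add:
  pre ⊆ S: {in(p2,t1), truck_at(t1,portA)} ⊆ S  — applicable
  S \ del = {pkg_at(p4,portA), truck_at(t1,portA)}
  ∪ add   = {pkg_at(p2,portA), pkg_at(p4,portA), truck_at(t1,portA)}

== RESULT ==
["pkg_at(p2,portA)", "pkg_at(p4,portA)", "truck_at(t1,portA)"]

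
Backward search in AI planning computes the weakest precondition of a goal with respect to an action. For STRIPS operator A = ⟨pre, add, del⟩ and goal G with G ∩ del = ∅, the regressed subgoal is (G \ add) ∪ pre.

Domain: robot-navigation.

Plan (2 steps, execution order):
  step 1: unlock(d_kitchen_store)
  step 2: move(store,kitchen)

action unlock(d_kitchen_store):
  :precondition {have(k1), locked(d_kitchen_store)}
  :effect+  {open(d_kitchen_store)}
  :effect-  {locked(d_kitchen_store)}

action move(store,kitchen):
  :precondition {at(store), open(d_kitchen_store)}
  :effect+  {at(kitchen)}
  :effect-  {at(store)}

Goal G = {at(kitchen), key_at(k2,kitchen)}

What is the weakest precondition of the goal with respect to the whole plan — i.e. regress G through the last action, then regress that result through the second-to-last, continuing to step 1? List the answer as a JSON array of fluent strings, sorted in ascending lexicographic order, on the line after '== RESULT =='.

Regress step by step:
  through step 2 (move(store,kitchen)): drop {at(kitchen)}, keep {key_at(k2,kitchen)}, require {at(store), open(d_kitchen_store)}
    → {at(store), key_at(k2,kitchen), open(d_kitchen_store)}
  through step 1 (unlock(d_kitchen_store)): drop {open(d_kitchen_store)}, keep {at(store), key_at(k2,kitchen)}, require {have(k1), locked(d_kitchen_store)}
    → {at(store), have(k1), key_at(k2,kitchen), locked(d_kitchen_store)}

== RESULT ==
["at(store)", "have(k1)", "key_at(k2,kitchen)", "locked(d_kitchen_store)"]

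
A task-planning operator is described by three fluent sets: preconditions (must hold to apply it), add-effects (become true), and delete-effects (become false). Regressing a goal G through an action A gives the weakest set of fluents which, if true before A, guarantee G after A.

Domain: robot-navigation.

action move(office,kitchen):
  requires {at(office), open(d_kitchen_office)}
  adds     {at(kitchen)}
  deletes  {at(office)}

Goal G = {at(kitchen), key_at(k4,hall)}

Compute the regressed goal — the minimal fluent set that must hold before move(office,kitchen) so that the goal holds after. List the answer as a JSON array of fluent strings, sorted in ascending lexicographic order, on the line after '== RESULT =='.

Regress:
  G ∩ del = {}  (empty — regression defined)
  G \ add = {at(kitchen), key_at(k4,hall)} \ {at(kitchen)} = {key_at(k4,hall)}
  ∪ pre   = {key_at(k4,hall)} ∪ {at(office), open(d_kitchen_office)}
          = {at(office), key_at(k4,hall), open(d_kitchen_office)}

== RESULT ==
["at(office)", "key_at(k4,hall)", "open(d_kitchen_office)"]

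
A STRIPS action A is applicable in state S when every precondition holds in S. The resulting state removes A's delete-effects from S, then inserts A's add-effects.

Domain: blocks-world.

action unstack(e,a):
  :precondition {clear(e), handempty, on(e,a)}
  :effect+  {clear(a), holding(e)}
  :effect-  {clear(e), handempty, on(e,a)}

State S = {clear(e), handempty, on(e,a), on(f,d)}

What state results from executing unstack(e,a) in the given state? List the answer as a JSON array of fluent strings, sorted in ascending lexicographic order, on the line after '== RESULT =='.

Compute (S \ del) ∪ add:
  pre ⊆ S: {clear(e), handempty, on(e,a)} ⊆ S  — applicable
  S \ del = {on(f,d)}
  ∪ add   = {clear(a), holding(e), on(f,d)}

== RESULT ==
["clear(a)", "holding(e)", "on(f,d)"]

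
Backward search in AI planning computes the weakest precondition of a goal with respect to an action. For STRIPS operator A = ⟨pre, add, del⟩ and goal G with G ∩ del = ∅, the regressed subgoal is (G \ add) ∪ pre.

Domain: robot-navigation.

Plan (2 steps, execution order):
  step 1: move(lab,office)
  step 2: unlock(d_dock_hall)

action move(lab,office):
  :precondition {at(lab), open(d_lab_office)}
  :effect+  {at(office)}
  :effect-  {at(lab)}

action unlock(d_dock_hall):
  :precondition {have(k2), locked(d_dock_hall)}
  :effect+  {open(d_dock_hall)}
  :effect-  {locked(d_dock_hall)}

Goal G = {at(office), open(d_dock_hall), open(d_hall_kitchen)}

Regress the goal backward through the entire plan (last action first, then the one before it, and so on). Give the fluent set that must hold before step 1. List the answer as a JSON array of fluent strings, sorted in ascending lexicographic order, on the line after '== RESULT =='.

Regress step by step:
  through step 2 (unlock(d_dock_hall)): drop {open(d_dock_hall)}, keep {at(office), open(d_hall_kitchen)}, require {have(k2), locked(d_dock_hall)}
    → {at(office), have(k2), locked(d_dock_hall), open(d_hall_kitchen)}
  through step 1 (move(lab,office)): drop {at(office)}, keep {have(k2), locked(d_dock_hall), open(d_hall_kitchen)}, require {at(lab), open(d_lab_office)}
    → {at(lab), have(k2), locked(d_dock_hall), open(d_hall_kitchen), open(d_lab_office)}

== RESULT ==
["at(lab)", "have(k2)", "locked(d_dock_hall)", "open(d_hall_kitchen)", "open(d_lab_office)"]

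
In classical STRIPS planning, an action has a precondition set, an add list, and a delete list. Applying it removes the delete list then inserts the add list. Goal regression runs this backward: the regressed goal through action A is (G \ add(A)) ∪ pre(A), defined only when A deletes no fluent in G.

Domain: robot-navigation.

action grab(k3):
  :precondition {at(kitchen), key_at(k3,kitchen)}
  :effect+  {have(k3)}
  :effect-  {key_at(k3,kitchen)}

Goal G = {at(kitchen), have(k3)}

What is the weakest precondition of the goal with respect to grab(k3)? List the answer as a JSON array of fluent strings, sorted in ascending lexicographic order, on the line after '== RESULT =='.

Regress:
  G ∩ del = {}  (empty — regression defined)
  G \ add = {at(kitchen), have(k3)} \ {have(k3)} = {at(kitchen)}
  ∪ pre   = {at(kitchen)} ∪ {at(kitchen), key_at(k3,kitchen)}
          = {at(kitchen), key_at(k3,kitchen)}

== RESULT ==
["at(kitchen)", "key_at(k3,kitchen)"]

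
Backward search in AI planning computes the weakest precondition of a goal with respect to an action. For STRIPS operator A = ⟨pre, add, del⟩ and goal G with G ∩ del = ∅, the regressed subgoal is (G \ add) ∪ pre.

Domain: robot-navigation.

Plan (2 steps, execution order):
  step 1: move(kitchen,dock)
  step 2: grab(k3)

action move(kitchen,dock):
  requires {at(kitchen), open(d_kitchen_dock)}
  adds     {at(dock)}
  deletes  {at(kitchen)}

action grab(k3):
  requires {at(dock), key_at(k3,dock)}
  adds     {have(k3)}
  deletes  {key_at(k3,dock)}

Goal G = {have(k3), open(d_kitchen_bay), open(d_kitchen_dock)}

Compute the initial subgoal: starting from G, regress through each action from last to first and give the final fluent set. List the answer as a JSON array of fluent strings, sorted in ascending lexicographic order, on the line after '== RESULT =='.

Work backward from the goal:
  through step 2 (grab(k3)): drop {have(k3)}, keep {open(d_kitchen_bay), open(d_kitchen_dock)}, require {at(dock), key_at(k3,dock)}
    → {at(dock), key_at(k3,dock), open(d_kitchen_bay), open(d_kitchen_dock)}
  through step 1 (move(kitchen,dock)): drop {at(dock)}, keep {key_at(k3,dock), open(d_kitchen_bay), open(d_kitchen_dock)}, require {at(kitchen), open(d_kitchen_dock)}
    → {at(kitchen), key_at(k3,dock), open(d_kitchen_bay), open(d_kitchen_dock)}

== RESULT ==
["at(kitchen)", "key_at(k3,dock)", "open(d_kitchen_bay)", "open(d_kitchen_dock)"]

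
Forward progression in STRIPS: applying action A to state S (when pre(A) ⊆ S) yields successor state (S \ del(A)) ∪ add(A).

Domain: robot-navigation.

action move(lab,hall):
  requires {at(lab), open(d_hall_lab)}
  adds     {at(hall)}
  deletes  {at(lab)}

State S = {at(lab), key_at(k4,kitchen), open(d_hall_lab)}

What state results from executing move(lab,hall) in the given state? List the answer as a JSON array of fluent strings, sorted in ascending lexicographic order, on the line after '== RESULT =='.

Progress:
  pre ⊆ S: {at(lab), open(d_hall_lab)} ⊆ S  — applicable
  S \ del = {key_at(k4,kitchen), open(d_hall_lab)}
  ∪ add   = {at(hall), key_at(k4,kitchen), open(d_hall_lab)}

== RESULT ==
["at(hall)", "key_at(k4,kitchen)", "open(d_hall_lab)"]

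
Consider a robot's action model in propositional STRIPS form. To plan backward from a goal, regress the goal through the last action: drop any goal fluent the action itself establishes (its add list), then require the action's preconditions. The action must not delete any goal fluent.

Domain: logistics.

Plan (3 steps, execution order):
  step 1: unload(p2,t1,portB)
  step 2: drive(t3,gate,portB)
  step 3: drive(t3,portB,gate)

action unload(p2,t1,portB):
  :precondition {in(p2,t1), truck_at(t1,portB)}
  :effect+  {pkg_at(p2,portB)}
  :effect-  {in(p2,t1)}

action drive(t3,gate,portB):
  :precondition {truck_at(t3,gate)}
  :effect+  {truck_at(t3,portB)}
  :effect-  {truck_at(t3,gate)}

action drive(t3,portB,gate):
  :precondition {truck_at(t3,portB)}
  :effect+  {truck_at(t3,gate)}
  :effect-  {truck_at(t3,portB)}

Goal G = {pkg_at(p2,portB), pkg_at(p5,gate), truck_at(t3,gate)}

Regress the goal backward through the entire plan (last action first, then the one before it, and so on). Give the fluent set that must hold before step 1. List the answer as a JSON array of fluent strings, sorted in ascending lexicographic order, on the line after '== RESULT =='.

Work backward from the goal:
  through step 3 (drive(t3,portB,gate)): drop {truck_at(t3,gate)}, keep {pkg_at(p2,portB), pkg_at(p5,gate)}, require {truck_at(t3,portB)}
    → {pkg_at(p2,portB), pkg_at(p5,gate), truck_at(t3,portB)}
  through step 2 (drive(t3,gate,portB)): drop {truck_at(t3,portB)}, keep {pkg_at(p2,portB), pkg_at(p5,gate)}, require {truck_at(t3,gate)}
    → {pkg_at(p2,portB), pkg_at(p5,gate), truck_at(t3,gate)}
  through step 1 (unload(p2,t1,portB)): drop {pkg_at(p2,portB)}, keep {pkg_at(p5,gate), truck_at(t3,gate)}, require {in(p2,t1), truck_at(t1,portB)}
    → {in(p2,t1), pkg_at(p5,gate), truck_at(t1,portB), truck_at(t3,gate)}

== RESULT ==
["in(p2,t1)", "pkg_at(p5,gate)", "truck_at(t1,portB)", "truck_at(t3,gate)"]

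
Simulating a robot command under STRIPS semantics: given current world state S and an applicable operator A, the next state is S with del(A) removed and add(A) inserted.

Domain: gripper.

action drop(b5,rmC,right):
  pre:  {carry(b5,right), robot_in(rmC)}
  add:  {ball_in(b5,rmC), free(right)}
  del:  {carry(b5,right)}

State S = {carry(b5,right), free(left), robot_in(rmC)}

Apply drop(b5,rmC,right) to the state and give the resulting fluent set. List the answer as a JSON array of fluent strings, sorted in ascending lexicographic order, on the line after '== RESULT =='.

Progress:
  pre ⊆ S: {carry(b5,right), robot_in(rmC)} ⊆ S  — applicable
  S \ del = {free(left), robot_in(rmC)}
  ∪ add   = {ball_in(b5,rmC), free(left), free(right), robot_in(rmC)}

== RESULT ==
["ball_in(b5,rmC)", "free(left)", "free(right)", "robot_in(rmC)"]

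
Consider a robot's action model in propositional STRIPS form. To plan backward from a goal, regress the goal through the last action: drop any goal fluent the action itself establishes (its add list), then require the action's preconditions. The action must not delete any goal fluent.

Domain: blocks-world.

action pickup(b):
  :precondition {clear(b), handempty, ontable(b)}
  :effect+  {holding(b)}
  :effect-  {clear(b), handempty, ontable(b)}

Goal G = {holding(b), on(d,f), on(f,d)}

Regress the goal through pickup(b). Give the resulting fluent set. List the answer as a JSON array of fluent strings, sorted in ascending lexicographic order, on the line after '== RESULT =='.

Compute (G \ add) ∪ pre:
  G ∩ del = {}  (empty — regression defined)
  G \ add = {holding(b), on(d,f), on(f,d)} \ {holding(b)} = {on(d,f), on(f,d)}
  ∪ pre   = {on(d,f), on(f,d)} ∪ {clear(b), handempty, ontable(b)}
          = {clear(b), handempty, on(d,f), on(f,d), ontable(b)}

== RESULT ==
["clear(b)", "handempty", "on(d,f)", "on(f,d)", "ontable(b)"]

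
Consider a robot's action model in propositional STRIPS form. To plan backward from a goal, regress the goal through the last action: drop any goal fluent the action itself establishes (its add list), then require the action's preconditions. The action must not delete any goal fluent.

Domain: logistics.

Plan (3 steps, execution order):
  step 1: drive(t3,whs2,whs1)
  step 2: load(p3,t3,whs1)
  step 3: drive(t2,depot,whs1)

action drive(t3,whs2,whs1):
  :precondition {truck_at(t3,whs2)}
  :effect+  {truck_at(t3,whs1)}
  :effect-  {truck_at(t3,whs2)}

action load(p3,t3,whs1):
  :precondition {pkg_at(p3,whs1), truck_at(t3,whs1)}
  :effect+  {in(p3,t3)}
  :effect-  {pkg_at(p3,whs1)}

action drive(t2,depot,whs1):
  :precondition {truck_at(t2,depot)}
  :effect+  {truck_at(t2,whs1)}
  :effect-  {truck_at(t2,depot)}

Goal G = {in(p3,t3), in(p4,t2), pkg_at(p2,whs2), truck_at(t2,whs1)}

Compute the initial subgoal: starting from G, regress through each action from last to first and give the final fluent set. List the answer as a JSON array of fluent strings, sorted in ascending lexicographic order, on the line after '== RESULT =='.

Regress step by step:
  through step 3 (drive(t2,depot,whs1)): drop {truck_at(t2,whs1)}, keep {in(p3,t3), in(p4,t2), pkg_at(p2,whs2)}, require {truck_at(t2,depot)}
    → {in(p3,t3), in(p4,t2), pkg_at(p2,whs2), truck_at(t2,depot)}
  through step 2 (load(p3,t3,whs1)): drop {in(p3,t3)}, keep {in(p4,t2), pkg_at(p2,whs2), truck_at(t2,depot)}, require {pkg_at(p3,whs1), truck_at(t3,whs1)}
    → {in(p4,t2), pkg_at(p2,whs2), pkg_at(p3,whs1), truck_at(t2,depot), truck_at(t3,whs1)}
  through step 1 (drive(t3,whs2,whs1)): drop {truck_at(t3,whs1)}, keep {in(p4,t2), pkg_at(p2,whs2), pkg_at(p3,whs1), truck_at(t2,depot)}, require {truck_at(t3,whs2)}
    → {in(p4,t2), pkg_at(p2,whs2), pkg_at(p3,whs1), truck_at(t2,depot), truck_at(t3,whs2)}

== RESULT ==
["in(p4,t2)", "pkg_at(p2,whs2)", "pkg_at(p3,whs1)", "truck_at(t2,depot)", "truck_at(t3,whs2)"]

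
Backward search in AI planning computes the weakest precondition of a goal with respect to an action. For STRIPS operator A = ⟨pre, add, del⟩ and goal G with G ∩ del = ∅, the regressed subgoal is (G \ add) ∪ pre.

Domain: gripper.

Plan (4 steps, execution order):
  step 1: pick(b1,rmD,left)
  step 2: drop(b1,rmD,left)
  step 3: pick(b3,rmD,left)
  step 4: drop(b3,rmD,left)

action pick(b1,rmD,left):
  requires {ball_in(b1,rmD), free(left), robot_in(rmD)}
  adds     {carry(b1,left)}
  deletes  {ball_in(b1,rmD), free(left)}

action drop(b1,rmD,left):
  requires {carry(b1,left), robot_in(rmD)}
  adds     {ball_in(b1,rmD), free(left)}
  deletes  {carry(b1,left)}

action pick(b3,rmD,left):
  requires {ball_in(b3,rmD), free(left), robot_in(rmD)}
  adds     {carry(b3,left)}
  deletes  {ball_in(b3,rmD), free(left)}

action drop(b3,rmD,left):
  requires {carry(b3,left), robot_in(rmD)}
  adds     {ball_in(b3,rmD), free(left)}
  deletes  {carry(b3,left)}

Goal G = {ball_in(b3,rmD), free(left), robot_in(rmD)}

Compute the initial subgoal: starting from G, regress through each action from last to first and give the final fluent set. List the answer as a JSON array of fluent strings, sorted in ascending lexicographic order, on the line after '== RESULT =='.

Work backward from the goal:
  through step 4 (drop(b3,rmD,left)): drop {ball_in(b3,rmD), free(left)}, keep {robot_in(rmD)}, require {carry(b3,left), robot_in(rmD)}
    → {carry(b3,left), robot_in(rmD)}
  through step 3 (pick(b3,rmD,left)): drop {carry(b3,left)}, keep {robot_in(rmD)}, require {ball_in(b3,rmD), free(left), robot_in(rmD)}
    → {ball_in(b3,rmD), free(left), robot_in(rmD)}
  through step 2 (drop(b1,rmD,left)): drop {free(left)}, keep {ball_in(b3,rmD), robot_in(rmD)}, require {carry(b1,left), robot_in(rmD)}
    → {ball_in(b3,rmD), carry(b1,left), robot_in(rmD)}
  through step 1 (pick(b1,rmD,left)): drop {carry(b1,left)}, keep {ball_in(b3,rmD), robot_in(rmD)}, require {ball_in(b1,rmD), free(left), robot_in(rmD)}
    → {ball_in(b1,rmD), ball_in(b3,rmD), free(left), robot_in(rmD)}

== RESULT ==
["ball_in(b1,rmD)", "ball_in(b3,rmD)", "free(left)", "robot_in(rmD)"]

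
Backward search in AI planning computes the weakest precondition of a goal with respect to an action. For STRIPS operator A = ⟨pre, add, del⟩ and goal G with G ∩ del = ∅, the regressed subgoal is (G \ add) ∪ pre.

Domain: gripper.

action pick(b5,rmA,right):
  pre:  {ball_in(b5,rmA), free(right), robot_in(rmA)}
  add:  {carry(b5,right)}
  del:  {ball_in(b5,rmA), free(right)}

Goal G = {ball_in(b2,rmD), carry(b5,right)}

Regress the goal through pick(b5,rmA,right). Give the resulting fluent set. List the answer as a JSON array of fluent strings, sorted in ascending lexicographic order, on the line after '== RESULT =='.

Regress:
  G ∩ del = {}  (empty — regression defined)
  G \ add = {ball_in(b2,rmD), carry(b5,right)} \ {carry(b5,right)} = {ball_in(b2,rmD)}
  ∪ pre   = {ball_in(b2,rmD)} ∪ {ball_in(b5,rmA), free(right), robot_in(rmA)}
          = {ball_in(b2,rmD), ball_in(b5,rmA), free(right), robot_in(rmA)}

== RESULT ==
["ball_in(b2,rmD)", "ball_in(b5,rmA)", "free(right)", "robot_in(rmA)"]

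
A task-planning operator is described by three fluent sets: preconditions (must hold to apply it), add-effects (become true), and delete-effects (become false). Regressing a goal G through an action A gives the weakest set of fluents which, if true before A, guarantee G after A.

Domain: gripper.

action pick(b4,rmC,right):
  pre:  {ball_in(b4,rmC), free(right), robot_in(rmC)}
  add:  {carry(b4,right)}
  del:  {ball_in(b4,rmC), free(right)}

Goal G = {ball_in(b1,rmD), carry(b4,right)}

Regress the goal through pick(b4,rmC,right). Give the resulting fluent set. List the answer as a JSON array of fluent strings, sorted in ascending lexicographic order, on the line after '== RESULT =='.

Regress:
  G ∩ del = {}  (empty — regression defined)
  G \ add = {ball_in(b1,rmD), carry(b4,right)} \ {carry(b4,right)} = {ball_in(b1,rmD)}
  ∪ pre   = {ball_in(b1,rmD)} ∪ {ball_in(b4,rmC), free(right), robot_in(rmC)}
          = {ball_in(b1,rmD), ball_in(b4,rmC), free(right), robot_in(rmC)}

== RESULT ==
["ball_in(b1,rmD)", "ball_in(b4,rmC)", "free(right)", "robot_in(rmC)"]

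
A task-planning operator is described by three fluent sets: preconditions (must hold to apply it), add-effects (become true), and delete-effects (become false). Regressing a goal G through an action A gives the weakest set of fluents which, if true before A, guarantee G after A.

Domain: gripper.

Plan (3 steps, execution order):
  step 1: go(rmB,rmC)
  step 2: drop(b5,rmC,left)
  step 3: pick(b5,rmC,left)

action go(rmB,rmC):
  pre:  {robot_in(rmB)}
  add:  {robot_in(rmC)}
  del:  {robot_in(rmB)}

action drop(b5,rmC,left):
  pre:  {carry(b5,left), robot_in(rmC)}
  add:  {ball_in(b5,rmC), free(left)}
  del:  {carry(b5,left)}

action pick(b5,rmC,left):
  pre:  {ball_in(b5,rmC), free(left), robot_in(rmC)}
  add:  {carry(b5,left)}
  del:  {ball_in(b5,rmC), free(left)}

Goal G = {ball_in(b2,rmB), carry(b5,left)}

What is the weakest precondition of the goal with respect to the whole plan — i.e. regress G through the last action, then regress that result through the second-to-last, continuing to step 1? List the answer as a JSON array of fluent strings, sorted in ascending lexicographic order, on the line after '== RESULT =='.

Work backward from the goal:
  through step 3 (pick(b5,rmC,left)): drop {carry(b5,left)}, keep {ball_in(b2,rmB)}, require {ball_in(b5,rmC), free(left), robot_in(rmC)}
    → {ball_in(b2,rmB), ball_in(b5,rmC), free(left), robot_in(rmC)}
  through step 2 (drop(b5,rmC,left)): drop {ball_in(b5,rmC), free(left)}, keep {ball_in(b2,rmB), robot_in(rmC)}, require {carry(b5,left), robot_in(rmC)}
    → {ball_in(b2,rmB), carry(b5,left), robot_in(rmC)}
  through step 1 (go(rmB,rmC)): drop {robot_in(rmC)}, keep {ball_in(b2,rmB), carry(b5,left)}, require {robot_in(rmB)}
    → {ball_in(b2,rmB), carry(b5,left), robot_in(rmB)}

== RESULT ==
["ball_in(b2,rmB)", "carry(b5,left)", "robot_in(rmB)"]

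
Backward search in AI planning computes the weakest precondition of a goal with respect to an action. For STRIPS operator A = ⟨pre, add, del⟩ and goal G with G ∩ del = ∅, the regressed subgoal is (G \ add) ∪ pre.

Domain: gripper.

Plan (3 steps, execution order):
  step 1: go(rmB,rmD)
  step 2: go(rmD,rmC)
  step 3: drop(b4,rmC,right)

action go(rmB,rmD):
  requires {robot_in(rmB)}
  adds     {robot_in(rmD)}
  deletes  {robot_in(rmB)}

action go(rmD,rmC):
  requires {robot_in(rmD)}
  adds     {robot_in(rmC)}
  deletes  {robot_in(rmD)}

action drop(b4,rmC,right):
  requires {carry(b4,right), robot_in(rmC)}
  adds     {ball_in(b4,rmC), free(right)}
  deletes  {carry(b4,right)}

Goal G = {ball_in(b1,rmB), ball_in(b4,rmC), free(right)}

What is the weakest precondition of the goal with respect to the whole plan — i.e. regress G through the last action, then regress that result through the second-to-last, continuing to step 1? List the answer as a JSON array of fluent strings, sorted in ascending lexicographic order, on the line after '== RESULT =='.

Work backward from the goal:
  through step 3 (drop(b4,rmC,right)): drop {ball_in(b4,rmC), free(right)}, keep {ball_in(b1,rmB)}, require {carry(b4,right), robot_in(rmC)}
    → {ball_in(b1,rmB), carry(b4,right), robot_in(rmC)}
  through step 2 (go(rmD,rmC)): drop {robot_in(rmC)}, keep {ball_in(b1,rmB), carry(b4,right)}, require {robot_in(rmD)}
    → {ball_in(b1,rmB), carry(b4,right), robot_in(rmD)}
  through step 1 (go(rmB,rmD)): drop {robot_in(rmD)}, keep {ball_in(b1,rmB), carry(b4,right)}, require {robot_in(rmB)}
    → {ball_in(b1,rmB), carry(b4,right), robot_in(rmB)}

== RESULT ==
["ball_in(b1,rmB)", "carry(b4,right)", "robot_in(rmB)"]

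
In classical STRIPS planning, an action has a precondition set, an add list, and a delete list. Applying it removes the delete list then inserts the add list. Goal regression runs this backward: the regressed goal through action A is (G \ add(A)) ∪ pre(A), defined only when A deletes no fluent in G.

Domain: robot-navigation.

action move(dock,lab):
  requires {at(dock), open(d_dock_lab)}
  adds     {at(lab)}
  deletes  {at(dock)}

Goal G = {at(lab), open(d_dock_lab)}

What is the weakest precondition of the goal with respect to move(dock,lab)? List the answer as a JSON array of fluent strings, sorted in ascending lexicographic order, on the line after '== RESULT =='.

Compute (G \ add) ∪ pre:
  G ∩ del = {}  (empty — regression defined)
  G \ add = {at(lab), open(d_dock_lab)} \ {at(lab)} = {open(d_dock_lab)}
  ∪ pre   = {open(d_dock_lab)} ∪ {at(dock), open(d_dock_lab)}
          = {at(dock), open(d_dock_lab)}

== RESULT ==
["at(dock)", "open(d_dock_lab)"]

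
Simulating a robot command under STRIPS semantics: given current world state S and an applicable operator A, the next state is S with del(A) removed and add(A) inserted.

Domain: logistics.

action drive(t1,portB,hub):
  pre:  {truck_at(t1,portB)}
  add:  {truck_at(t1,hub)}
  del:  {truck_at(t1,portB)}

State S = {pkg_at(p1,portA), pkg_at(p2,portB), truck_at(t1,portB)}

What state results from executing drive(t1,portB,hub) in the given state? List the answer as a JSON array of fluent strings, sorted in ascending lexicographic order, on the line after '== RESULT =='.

Progress:
  pre ⊆ S: {truck_at(t1,portB)} ⊆ S  — applicable
  S \ del = {pkg_at(p1,portA), pkg_at(p2,portB)}
  ∪ add   = {pkg_at(p1,portA), pkg_at(p2,portB), truck_at(t1,hub)}

== RESULT ==
["pkg_at(p1,portA)", "pkg_at(p2,portB)", "truck_at(t1,hub)"]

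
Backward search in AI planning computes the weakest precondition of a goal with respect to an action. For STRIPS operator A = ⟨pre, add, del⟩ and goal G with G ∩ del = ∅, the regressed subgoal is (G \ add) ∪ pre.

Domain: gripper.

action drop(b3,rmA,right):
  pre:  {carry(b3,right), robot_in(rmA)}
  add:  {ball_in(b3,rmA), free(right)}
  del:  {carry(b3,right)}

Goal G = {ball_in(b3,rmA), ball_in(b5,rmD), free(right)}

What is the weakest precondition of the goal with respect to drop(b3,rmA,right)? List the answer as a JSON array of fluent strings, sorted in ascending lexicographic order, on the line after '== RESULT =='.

Regress:
  G ∩ del = {}  (empty — regression defined)
  G \ add = {ball_in(b3,rmA), ball_in(b5,rmD), free(right)} \ {ball_in(b3,rmA), free(right)} = {ball_in(b5,rmD)}
  ∪ pre   = {ball_in(b5,rmD)} ∪ {carry(b3,right), robot_in(rmA)}
          = {ball_in(b5,rmD), carry(b3,right), robot_in(rmA)}

== RESULT ==
["ball_in(b5,rmD)", "carry(b3,right)", "robot_in(rmA)"]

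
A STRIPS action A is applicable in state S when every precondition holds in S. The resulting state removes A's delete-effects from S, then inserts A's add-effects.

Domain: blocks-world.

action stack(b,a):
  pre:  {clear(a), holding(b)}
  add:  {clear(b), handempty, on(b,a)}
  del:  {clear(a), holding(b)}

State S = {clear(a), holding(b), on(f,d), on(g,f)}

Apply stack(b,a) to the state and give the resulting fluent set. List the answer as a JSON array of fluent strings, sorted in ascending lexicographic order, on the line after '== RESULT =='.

Progress:
  pre ⊆ S: {clear(a), holding(b)} ⊆ S  — applicable
  S \ del = {on(f,d), on(g,f)}
  ∪ add   = {clear(b), handempty, on(b,a), on(f,d), on(g,f)}

== RESULT ==
["clear(b)", "handempty", "on(b,a)", "on(f,d)", "on(g,f)"]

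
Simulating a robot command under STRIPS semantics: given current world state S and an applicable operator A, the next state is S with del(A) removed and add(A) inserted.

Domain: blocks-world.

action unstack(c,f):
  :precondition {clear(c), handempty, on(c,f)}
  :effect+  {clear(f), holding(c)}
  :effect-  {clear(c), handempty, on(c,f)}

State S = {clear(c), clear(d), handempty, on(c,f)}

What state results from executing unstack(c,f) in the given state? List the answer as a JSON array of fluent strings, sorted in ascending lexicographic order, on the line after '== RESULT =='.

Compute (S \ del) ∪ add:
  pre ⊆ S: {clear(c), handempty, on(c,f)} ⊆ S  — applicable
  S \ del = {clear(d)}
  ∪ add   = {clear(d), clear(f), holding(c)}

== RESULT ==
["clear(d)", "clear(f)", "holding(c)"]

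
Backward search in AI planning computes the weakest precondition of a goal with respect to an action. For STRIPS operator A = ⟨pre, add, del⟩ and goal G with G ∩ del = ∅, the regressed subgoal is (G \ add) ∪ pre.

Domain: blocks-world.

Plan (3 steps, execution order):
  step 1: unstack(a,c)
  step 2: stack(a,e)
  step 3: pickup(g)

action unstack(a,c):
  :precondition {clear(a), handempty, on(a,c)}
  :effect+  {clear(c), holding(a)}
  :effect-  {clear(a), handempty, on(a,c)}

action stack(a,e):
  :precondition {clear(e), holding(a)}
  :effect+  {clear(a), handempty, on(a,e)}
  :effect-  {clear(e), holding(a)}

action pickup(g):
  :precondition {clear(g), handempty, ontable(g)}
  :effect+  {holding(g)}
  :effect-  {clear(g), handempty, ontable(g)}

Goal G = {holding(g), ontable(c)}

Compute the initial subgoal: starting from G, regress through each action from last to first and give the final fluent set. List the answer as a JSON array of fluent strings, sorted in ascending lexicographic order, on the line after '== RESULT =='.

Regress step by step:
  through step 3 (pickup(g)): drop {holding(g)}, keep {ontable(c)}, require {clear(g), handempty, ontable(g)}
    → {clear(g), handempty, ontable(c), ontable(g)}
  through step 2 (stack(a,e)): drop {handempty}, keep {clear(g), ontable(c), ontable(g)}, require {clear(e), holding(a)}
    → {clear(e), clear(g), holding(a), ontable(c), ontable(g)}
  through step 1 (unstack(a,c)): drop {holding(a)}, keep {clear(e), clear(g), ontable(c), ontable(g)}, require {clear(a), handempty, on(a,c)}
    → {clear(a), clear(e), clear(g), handempty, on(a,c), ontable(c), ontable(g)}

== RESULT ==
["clear(a)", "clear(e)", "clear(g)", "handempty", "on(a,c)", "ontable(c)", "ontable(g)"]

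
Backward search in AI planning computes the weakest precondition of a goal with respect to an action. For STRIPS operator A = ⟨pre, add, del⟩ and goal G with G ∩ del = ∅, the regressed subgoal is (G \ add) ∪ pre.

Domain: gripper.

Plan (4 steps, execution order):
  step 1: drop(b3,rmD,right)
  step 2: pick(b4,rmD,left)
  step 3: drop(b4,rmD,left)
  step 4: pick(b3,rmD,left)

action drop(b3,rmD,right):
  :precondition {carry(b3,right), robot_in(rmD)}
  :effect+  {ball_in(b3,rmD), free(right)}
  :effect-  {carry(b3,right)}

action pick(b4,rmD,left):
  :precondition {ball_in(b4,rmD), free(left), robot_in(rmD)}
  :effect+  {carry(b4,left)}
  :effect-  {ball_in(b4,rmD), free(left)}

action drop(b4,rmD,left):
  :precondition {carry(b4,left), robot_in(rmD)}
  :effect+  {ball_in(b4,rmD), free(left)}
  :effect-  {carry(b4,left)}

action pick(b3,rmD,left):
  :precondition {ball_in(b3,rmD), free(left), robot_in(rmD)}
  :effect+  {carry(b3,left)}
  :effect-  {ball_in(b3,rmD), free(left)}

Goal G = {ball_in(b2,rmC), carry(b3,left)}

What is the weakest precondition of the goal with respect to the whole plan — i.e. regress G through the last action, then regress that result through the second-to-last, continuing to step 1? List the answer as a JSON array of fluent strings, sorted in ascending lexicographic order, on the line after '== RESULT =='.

Work backward from the goal:
  through step 4 (pick(b3,rmD,left)): drop {carry(b3,left)}, keep {ball_in(b2,rmC)}, require {ball_in(b3,rmD), free(left), robot_in(rmD)}
    → {ball_in(b2,rmC), ball_in(b3,rmD), free(left), robot_in(rmD)}
  through step 3 (drop(b4,rmD,left)): drop {free(left)}, keep {ball_in(b2,rmC), ball_in(b3,rmD), robot_in(rmD)}, require {carry(b4,left), robot_in(rmD)}
    → {ball_in(b2,rmC), ball_in(b3,rmD), carry(b4,left), robot_in(rmD)}
  through step 2 (pick(b4,rmD,left)): drop {carry(b4,left)}, keep {ball_in(b2,rmC), ball_in(b3,rmD), robot_in(rmD)}, require {ball_in(b4,rmD), free(left), robot_in(rmD)}
    → {ball_in(b2,rmC), ball_in(b3,rmD), ball_in(b4,rmD), free(left), robot_in(rmD)}
  through step 1 (drop(b3,rmD,right)): drop {ball_in(b3,rmD)}, keep {ball_in(b2,rmC), ball_in(b4,rmD), free(left), robot_in(rmD)}, require {carry(b3,right), robot_in(rmD)}
    → {ball_in(b2,rmC), ball_in(b4,rmD), carry(b3,right), free(left), robot_in(rmD)}

== RESULT ==
["ball_in(b2,rmC)", "ball_in(b4,rmD)", "carry(b3,right)", "free(left)", "robot_in(rmD)"]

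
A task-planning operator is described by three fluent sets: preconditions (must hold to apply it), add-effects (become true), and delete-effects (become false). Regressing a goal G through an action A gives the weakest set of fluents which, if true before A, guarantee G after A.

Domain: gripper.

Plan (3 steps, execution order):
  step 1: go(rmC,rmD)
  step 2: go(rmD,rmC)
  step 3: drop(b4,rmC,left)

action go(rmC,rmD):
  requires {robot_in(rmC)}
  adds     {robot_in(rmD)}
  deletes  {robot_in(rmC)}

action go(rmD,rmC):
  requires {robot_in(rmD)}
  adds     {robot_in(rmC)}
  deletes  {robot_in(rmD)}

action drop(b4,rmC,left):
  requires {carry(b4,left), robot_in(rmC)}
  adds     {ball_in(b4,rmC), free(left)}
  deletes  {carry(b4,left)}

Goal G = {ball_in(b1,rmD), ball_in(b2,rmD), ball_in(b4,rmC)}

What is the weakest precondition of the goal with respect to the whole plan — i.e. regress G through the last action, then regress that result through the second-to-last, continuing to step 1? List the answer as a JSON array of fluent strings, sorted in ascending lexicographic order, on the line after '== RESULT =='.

Work backward from the goal:
  through step 3 (drop(b4,rmC,left)): drop {ball_in(b4,rmC)}, keep {ball_in(b1,rmD), ball_in(b2,rmD)}, require {carry(b4,left), robot_in(rmC)}
    → {ball_in(b1,rmD), ball_in(b2,rmD), carry(b4,left), robot_in(rmC)}
  through step 2 (go(rmD,rmC)): drop {robot_in(rmC)}, keep {ball_in(b1,rmD), ball_in(b2,rmD), carry(b4,left)}, require {robot_in(rmD)}
    → {ball_in(b1,rmD), ball_in(b2,rmD), carry(b4,left), robot_in(rmD)}
  through step 1 (go(rmC,rmD)): drop {robot_in(rmD)}, keep {ball_in(b1,rmD), ball_in(b2,rmD), carry(b4,left)}, require {robot_in(rmC)}
    → {ball_in(b1,rmD), ball_in(b2,rmD), carry(b4,left), robot_in(rmC)}

== RESULT ==
["ball_in(b1,rmD)", "ball_in(b2,rmD)", "carry(b4,left)", "robot_in(rmC)"]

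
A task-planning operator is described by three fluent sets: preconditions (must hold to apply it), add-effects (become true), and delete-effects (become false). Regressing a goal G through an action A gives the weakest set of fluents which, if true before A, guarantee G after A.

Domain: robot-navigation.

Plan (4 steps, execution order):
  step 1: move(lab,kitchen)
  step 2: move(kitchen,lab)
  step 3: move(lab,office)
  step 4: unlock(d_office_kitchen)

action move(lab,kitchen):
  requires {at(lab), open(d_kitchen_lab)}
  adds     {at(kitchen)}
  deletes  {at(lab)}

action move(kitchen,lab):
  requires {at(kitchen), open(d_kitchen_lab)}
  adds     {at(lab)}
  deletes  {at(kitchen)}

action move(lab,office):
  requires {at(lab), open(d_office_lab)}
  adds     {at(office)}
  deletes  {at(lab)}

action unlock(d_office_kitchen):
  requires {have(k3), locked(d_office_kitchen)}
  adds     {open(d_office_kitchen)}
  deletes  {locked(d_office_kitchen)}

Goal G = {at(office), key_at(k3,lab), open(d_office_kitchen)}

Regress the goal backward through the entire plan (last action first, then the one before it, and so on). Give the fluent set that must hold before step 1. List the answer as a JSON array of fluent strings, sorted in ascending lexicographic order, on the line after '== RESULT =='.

Regress step by step:
  through step 4 (unlock(d_office_kitchen)): drop {open(d_office_kitchen)}, keep {at(office), key_at(k3,lab)}, require {have(k3), locked(d_office_kitchen)}
    → {at(office), have(k3), key_at(k3,lab), locked(d_office_kitchen)}
  through step 3 (move(lab,office)): drop {at(office)}, keep {have(k3), key_at(k3,lab), locked(d_office_kitchen)}, require {at(lab), open(d_office_lab)}
    → {at(lab), have(k3), key_at(k3,lab), locked(d_office_kitchen), open(d_office_lab)}
  through step 2 (move(kitchen,lab)): drop {at(lab)}, keep {have(k3), key_at(k3,lab), locked(d_office_kitchen), open(d_office_lab)}, require {at(kitchen), open(d_kitchen_lab)}
    → {at(kitchen), have(k3), key_at(k3,lab), locked(d_office_kitchen), open(d_kitchen_lab), open(d_office_lab)}
  through step 1 (move(lab,kitchen)): drop {at(kitchen)}, keep {have(k3), key_at(k3,lab), locked(d_office_kitchen), open(d_kitchen_lab), open(d_office_lab)}, require {at(lab), open(d_kitchen_lab)}
    → {at(lab), have(k3), key_at(k3,lab), locked(d_office_kitchen), open(d_kitchen_lab), open(d_office_lab)}

== RESULT ==
["at(lab)", "have(k3)", "key_at(k3,lab)", "locked(d_office_kitchen)", "open(d_kitchen_lab)", "open(d_office_lab)"]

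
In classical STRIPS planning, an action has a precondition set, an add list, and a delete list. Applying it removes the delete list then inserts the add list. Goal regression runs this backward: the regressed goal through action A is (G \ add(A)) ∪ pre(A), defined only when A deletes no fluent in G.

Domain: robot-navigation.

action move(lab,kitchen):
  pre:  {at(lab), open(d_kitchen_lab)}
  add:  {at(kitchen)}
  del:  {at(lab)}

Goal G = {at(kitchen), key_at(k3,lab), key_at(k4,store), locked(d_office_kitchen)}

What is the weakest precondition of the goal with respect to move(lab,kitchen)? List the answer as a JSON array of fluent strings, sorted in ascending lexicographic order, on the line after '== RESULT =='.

Regress:
  G ∩ del = {}  (empty — regression defined)
  G \ add = {at(kitchen), key_at(k3,lab), key_at(k4,store), locked(d_office_kitchen)} \ {at(kitchen)} = {key_at(k3,lab), key_at(k4,store), locked(d_office_kitchen)}
  ∪ pre   = {key_at(k3,lab), key_at(k4,store), locked(d_office_kitchen)} ∪ {at(lab), open(d_kitchen_lab)}
          = {at(lab), key_at(k3,lab), key_at(k4,store), locked(d_office_kitchen), open(d_kitchen_lab)}

== RESULT ==
["at(lab)", "key_at(k3,lab)", "key_at(k4,store)", "locked(d_office_kitchen)", "open(d_kitchen_lab)"]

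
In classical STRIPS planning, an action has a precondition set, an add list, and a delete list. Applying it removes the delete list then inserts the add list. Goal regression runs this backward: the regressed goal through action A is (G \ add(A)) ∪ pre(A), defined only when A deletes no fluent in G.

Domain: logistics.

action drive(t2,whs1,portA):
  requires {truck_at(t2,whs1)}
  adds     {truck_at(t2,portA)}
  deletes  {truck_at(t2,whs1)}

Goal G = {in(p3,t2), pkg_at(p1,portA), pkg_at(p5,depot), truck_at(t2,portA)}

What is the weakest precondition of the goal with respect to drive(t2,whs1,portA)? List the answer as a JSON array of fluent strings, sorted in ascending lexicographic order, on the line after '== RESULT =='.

Regress:
  G ∩ del = {}  (empty — regression defined)
  G \ add = {in(p3,t2), pkg_at(p1,portA), pkg_at(p5,depot), truck_at(t2,portA)} \ {truck_at(t2,portA)} = {in(p3,t2), pkg_at(p1,portA), pkg_at(p5,depot)}
  ∪ pre   = {in(p3,t2), pkg_at(p1,portA), pkg_at(p5,depot)} ∪ {truck_at(t2,whs1)}
          = {in(p3,t2), pkg_at(p1,portA), pkg_at(p5,depot), truck_at(t2,whs1)}

== RESULT ==
["in(p3,t2)", "pkg_at(p1,portA)", "pkg_at(p5,depot)", "truck_at(t2,whs1)"]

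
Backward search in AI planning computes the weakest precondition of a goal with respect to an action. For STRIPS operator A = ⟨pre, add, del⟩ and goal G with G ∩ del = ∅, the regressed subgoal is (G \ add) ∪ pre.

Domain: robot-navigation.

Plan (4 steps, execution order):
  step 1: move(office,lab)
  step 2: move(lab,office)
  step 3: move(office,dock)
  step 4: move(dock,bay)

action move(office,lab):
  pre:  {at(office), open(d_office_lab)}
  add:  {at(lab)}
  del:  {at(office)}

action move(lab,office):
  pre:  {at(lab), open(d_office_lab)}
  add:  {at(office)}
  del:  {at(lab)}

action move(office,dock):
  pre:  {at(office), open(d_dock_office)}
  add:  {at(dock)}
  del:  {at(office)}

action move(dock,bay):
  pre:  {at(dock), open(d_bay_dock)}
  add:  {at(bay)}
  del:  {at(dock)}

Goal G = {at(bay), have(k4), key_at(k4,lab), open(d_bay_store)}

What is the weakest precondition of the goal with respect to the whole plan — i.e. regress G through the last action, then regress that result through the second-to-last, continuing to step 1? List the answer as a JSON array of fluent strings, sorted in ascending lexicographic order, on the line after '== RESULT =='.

Work backward from the goal:
  through step 4 (move(dock,bay)): drop {at(bay)}, keep {have(k4), key_at(k4,lab), open(d_bay_store)}, require {at(dock), open(d_bay_dock)}
    → {at(dock), have(k4), key_at(k4,lab), open(d_bay_dock), open(d_bay_store)}
  through step 3 (move(office,dock)): drop {at(dock)}, keep {have(k4), key_at(k4,lab), open(d_bay_dock), open(d_bay_store)}, require {at(office), open(d_dock_office)}
    → {at(office), have(k4), key_at(k4,lab), open(d_bay_dock), open(d_bay_store), open(d_dock_office)}
  through step 2 (move(lab,office)): drop {at(office)}, keep {have(k4), key_at(k4,lab), open(d_bay_dock), open(d_bay_store), open(d_dock_office)}, require {at(lab), open(d_office_lab)}
    → {at(lab), have(k4), key_at(k4,lab), open(d_bay_dock), open(d_bay_store), open(d_dock_office), open(d_office_lab)}
  through step 1 (move(office,lab)): drop {at(lab)}, keep {have(k4), key_at(k4,lab), open(d_bay_dock), open(d_bay_store), open(d_dock_office), open(d_office_lab)}, require {at(office), open(d_office_lab)}
    → {at(office), have(k4), key_at(k4,lab), open(d_bay_dock), open(d_bay_store), open(d_dock_office), open(d_office_lab)}

== RESULT ==
["at(office)", "have(k4)", "key_at(k4,lab)", "open(d_bay_dock)", "open(d_bay_store)", "open(d_dock_office)", "open(d_office_lab)"]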